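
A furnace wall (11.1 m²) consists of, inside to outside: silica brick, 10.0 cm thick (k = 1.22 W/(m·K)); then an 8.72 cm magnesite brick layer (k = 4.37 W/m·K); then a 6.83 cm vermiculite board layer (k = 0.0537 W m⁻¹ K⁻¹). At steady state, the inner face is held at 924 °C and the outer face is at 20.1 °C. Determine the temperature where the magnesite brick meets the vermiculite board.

Treat each layer as a resistance in series:
  R_silica brick = L/(kA) = 0.100/(1.22·11.1) = 0.007384 K/W
  R_magnesite brick = L/(kA) = 0.0872/(4.37·11.1) = 0.001798 K/W
  R_vermiculite board = L/(kA) = 0.0683/(0.0537·11.1) = 0.1146 K/W
ΣR = 0.007384 + 0.001798 + 0.1146 = 0.1238 K/W
Q = ΔT/ΣR = (924 °C − 20.1 °C)/0.1238 = 7301 W
From the inner boundary to the magnesite brick/vermiculite board interface, ΣR_partial = 0.009182 K/W.
T_interface = T_in − Q·ΣR_partial = 924 °C − (7301)(0.009182) = 857 °C

T = 857 °C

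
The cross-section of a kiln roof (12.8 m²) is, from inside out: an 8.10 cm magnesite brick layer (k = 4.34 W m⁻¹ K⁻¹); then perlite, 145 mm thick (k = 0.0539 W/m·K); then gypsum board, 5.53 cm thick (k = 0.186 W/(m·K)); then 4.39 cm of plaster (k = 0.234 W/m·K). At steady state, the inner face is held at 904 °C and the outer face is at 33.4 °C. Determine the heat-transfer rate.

Q = 3490 W

Resistance network (inner→outer):
  R_magnesite brick = L/(kA) = 0.0810/(4.34·12.8) = 0.001458 K/W
  R_perlite = L/(kA) = 0.145/(0.0539·12.8) = 0.2102 K/W
  R_gypsum board = L/(kA) = 0.0553/(0.186·12.8) = 0.02323 K/W
  R_plaster = L/(kA) = 0.0439/(0.234·12.8) = 0.01466 K/W
ΣR = 0.001458 + 0.2102 + 0.02323 + 0.01466 = 0.2495 K/W
Q = ΔT/ΣR = (904 °C − 33.4 °C)/0.2495 = 3490 W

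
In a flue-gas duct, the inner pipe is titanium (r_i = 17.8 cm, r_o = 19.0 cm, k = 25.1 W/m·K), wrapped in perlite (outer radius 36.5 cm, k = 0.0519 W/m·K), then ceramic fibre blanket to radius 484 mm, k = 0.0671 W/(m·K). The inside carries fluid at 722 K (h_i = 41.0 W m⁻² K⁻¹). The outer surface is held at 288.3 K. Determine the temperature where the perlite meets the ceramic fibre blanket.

T = 396 K

Treat each layer as a resistance in series:
  R'_conv,in = 1/(2πr h) = 1/(2π·0.178·41.0) = 0.02181 m·K/W
  R'_titanium = ln(0.190/0.178)/(2πk) = 0.06524/(2π·25.1) = 4.137×10^-4 m·K/W
  R'_perlite = ln(0.365/0.190)/(2πk) = 0.6529/(2π·0.0519) = 2.002 m·K/W
  R'_ceramic fibre blanket = ln(0.484/0.365)/(2πk) = 0.2822/(2π·0.0671) = 0.6693 m·K/W
ΣR = 0.02181 + 4.137×10^-4 + 2.002 + 0.6693 = 2.694 m·K/W
Q' = ΔT/ΣR = (722 K − 288.3 K)/2.694 = 161.0 W/m
From the inner boundary to the perlite/ceramic fibre blanket interface, ΣR_partial = 2.024 m·K/W.
T_interface = T_in − Q'·ΣR_partial = 722 K − (161.0)(2.024) = 396 K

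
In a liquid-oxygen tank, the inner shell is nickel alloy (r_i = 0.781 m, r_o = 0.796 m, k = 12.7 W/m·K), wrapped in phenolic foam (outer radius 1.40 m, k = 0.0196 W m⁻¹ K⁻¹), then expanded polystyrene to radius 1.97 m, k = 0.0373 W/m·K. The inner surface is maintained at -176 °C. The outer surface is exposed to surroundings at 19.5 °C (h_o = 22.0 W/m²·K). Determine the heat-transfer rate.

Q = 74.0 W

Treat each layer as a resistance in series:
  R_nickel alloy = (1/0.781 − 1/0.796)/(4πk) = 0.02413/(4π·12.7) = 1.512×10^-4 K/W
  R_phenolic foam = (1/0.796 − 1/1.40)/(4πk) = 0.5420/(4π·0.0196) = 2.201 K/W
  R_expanded polystyrene = (1/1.40 − 1/1.97)/(4πk) = 0.2067/(4π·0.0373) = 0.4409 K/W
  R_conv,out = 1/(4πr²h) = 1/(4π·1.97²·22.0) = 9.320×10^-4 K/W
ΣR = 1.512×10^-4 + 2.201 + 0.4409 + 9.320×10^-4 = 2.643 K/W
Q = ΔT/ΣR = (-176 °C − 19.5 °C)/2.643 = -74.0 W
(Negative Q ⇒ heat flows inward; heat gain = 74.0 W.)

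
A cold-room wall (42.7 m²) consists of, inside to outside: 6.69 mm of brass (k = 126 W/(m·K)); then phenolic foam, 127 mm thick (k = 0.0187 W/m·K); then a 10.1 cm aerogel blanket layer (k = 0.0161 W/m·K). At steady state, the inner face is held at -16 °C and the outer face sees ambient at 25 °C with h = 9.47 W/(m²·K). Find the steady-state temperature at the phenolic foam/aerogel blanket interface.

Series thermal resistances, inner to outer:
  R_brass = L/(kA) = 0.00669/(126·42.7) = 1.243×10^-6 K/W
  R_phenolic foam = L/(kA) = 0.127/(0.0187·42.7) = 0.1591 K/W
  R_aerogel blanket = L/(kA) = 0.101/(0.0161·42.7) = 0.1469 K/W
  R_conv,out = 1/(hA) = 1/(9.47·42.7) = 0.002473 K/W
ΣR = 1.243×10^-6 + 0.1591 + 0.1469 + 0.002473 = 0.3085 K/W
Q = ΔT/ΣR = (-16 °C − 25 °C)/0.3085 = -132.9 W
From the inner boundary to the phenolic foam/aerogel blanket interface, ΣR_partial = 0.1591 K/W.
T_interface = T_in − Q·ΣR_partial = -16 °C − (-132.9)(0.1591) = 5.14 °C

T = 5.14 °C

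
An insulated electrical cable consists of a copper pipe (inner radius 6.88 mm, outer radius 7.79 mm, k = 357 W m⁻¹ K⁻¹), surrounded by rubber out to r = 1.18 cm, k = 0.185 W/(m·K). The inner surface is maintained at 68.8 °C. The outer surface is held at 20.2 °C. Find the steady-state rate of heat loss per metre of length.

Series thermal resistances, inner to outer:
  R'_copper = ln(0.00779/0.00688)/(2πk) = 0.1242/(2π·357) = 5.538×10^-5 m·K/W
  R'_rubber = ln(0.0118/0.00779)/(2πk) = 0.4153/(2π·0.185) = 0.3572 m·K/W
ΣR = 5.538×10^-5 + 0.3572 = 0.3573 m·K/W
Q' = ΔT/ΣR = (68.8 °C − 20.2 °C)/0.3573 = 136 W/m

Q' = 136 W/m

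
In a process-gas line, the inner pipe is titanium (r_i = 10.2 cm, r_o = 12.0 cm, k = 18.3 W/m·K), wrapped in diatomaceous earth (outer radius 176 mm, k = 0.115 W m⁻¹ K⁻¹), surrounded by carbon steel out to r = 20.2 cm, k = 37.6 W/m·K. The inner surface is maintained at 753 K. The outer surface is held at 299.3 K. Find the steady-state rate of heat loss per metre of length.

Series thermal resistances, inner to outer:
  R'_titanium = ln(0.120/0.102)/(2πk) = 0.1625/(2π·18.3) = 0.001413 m·K/W
  R'_diatomaceous earth = ln(0.176/0.120)/(2πk) = 0.3830/(2π·0.115) = 0.5300 m·K/W
  R'_carbon steel = ln(0.202/0.176)/(2πk) = 0.1378/(2π·37.6) = 5.832×10^-4 m·K/W
ΣR = 0.001413 + 0.5300 + 5.832×10^-4 = 0.5320 m·K/W
Q' = ΔT/ΣR = (753 K − 299.3 K)/0.5320 = 853 W/m

Q' = 853 W/m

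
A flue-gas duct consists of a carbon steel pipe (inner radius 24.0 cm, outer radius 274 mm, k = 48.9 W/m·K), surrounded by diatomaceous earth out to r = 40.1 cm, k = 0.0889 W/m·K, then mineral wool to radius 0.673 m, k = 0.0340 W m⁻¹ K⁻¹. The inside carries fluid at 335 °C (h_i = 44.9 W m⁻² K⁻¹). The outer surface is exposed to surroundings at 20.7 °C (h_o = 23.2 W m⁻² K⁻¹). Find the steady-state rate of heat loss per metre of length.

Series thermal resistances, inner to outer:
  R'_conv,in = 1/(2πr h) = 1/(2π·0.240·44.9) = 0.01477 m·K/W
  R'_carbon steel = ln(0.274/0.240)/(2πk) = 0.1325/(2π·48.9) = 4.312×10^-4 m·K/W
  R'_diatomaceous earth = ln(0.401/0.274)/(2πk) = 0.3808/(2π·0.0889) = 0.6818 m·K/W
  R'_mineral wool = ln(0.673/0.401)/(2πk) = 0.5178/(2π·0.0340) = 2.424 m·K/W
  R'_conv,out = 1/(2πr h) = 1/(2π·0.673·23.2) = 0.01019 m·K/W
ΣR = 0.01477 + 4.312×10^-4 + 0.6818 + 2.424 + 0.01019 = 3.131 m·K/W
Q' = ΔT/ΣR = (335 °C − 20.7 °C)/3.131 = 100 W/m

Q' = 100 W/m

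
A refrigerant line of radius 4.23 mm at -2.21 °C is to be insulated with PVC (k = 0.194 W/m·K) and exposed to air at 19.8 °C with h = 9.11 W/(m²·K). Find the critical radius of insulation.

For a cylinder, r_cr = k_ins/h = 0.194/9.11 = 0.0213 m = 2.13 cm

r_cr = 2.13 cm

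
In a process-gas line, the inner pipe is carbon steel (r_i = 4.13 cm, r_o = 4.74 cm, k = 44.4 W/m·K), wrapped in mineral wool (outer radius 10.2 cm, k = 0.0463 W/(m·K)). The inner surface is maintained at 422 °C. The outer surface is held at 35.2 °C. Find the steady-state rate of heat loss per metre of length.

Series thermal resistances, inner to outer:
  R'_carbon steel = ln(0.0474/0.0413)/(2πk) = 0.1378/(2π·44.4) = 4.938×10^-4 m·K/W
  R'_mineral wool = ln(0.102/0.0474)/(2πk) = 0.7664/(2π·0.0463) = 2.634 m·K/W
ΣR = 4.938×10^-4 + 2.634 = 2.634 m·K/W
Q' = ΔT/ΣR = (422 °C − 35.2 °C)/2.634 = 147 W/m

Q' = 147 W/m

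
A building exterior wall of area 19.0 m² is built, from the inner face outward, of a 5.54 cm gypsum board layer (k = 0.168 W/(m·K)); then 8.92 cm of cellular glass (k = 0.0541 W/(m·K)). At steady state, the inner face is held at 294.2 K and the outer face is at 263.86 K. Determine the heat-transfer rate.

Q = 291 W

Series thermal resistances, inner to outer:
  R_gypsum board = L/(kA) = 0.0554/(0.168·19.0) = 0.01736 K/W
  R_cellular glass = L/(kA) = 0.0892/(0.0541·19.0) = 0.08678 K/W
ΣR = 0.01736 + 0.08678 = 0.1041 K/W
Q = ΔT/ΣR = (294.2 K − 263.86 K)/0.1041 = 291 W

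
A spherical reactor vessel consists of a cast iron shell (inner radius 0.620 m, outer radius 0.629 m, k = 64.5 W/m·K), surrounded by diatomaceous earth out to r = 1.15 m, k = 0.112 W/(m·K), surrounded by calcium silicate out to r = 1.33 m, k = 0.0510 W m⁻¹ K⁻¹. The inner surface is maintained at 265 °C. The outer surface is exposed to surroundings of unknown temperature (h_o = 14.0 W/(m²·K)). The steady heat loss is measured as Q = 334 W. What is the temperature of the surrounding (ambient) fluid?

Series resistances:
  R_cast iron = (1/0.620 − 1/0.629)/(4πk) = 0.02308/(4π·64.5) = 2.847×10^-5 K/W
  R_diatomaceous earth = (1/0.629 − 1/1.15)/(4πk) = 0.7203/(4π·0.112) = 0.5118 K/W
  R_calcium silicate = (1/1.15 − 1/1.33)/(4πk) = 0.1177/(4π·0.0510) = 0.1836 K/W
  R_conv,out = 1/(4πr²h) = 1/(4π·1.33²·14.0) = 0.003213 K/W
ΣR = 0.6986 K/W
ΔT = Q·ΣR = 334 × 0.6986 = 233.3 K
Heat flows outward, so T_out = T_in − ΔT = 265 − 233.3 = 31.7 °C

T_out = 31.7 °C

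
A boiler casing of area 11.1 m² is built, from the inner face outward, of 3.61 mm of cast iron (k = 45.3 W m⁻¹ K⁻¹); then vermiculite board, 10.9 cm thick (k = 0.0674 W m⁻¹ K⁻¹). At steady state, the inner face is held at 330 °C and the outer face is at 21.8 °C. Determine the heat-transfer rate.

Treat each layer as a resistance in series:
  R_cast iron = L/(kA) = 0.00361/(45.3·11.1) = 7.179×10^-6 K/W
  R_vermiculite board = L/(kA) = 0.109/(0.0674·11.1) = 0.1457 K/W
ΣR = 7.179×10^-6 + 0.1457 = 0.1457 K/W
Q = ΔT/ΣR = (330 °C − 21.8 °C)/0.1457 = 2120 W

Q = 2.12 kW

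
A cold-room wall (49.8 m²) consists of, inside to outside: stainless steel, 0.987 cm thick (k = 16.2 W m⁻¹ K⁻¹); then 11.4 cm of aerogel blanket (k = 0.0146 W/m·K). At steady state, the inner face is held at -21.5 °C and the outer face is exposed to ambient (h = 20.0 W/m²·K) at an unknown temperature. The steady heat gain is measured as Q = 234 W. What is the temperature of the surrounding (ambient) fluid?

Sum the resistances:
  R_stainless steel = L/(kA) = 0.00987/(16.2·49.8) = 1.223×10^-5 K/W
  R_aerogel blanket = L/(kA) = 0.114/(0.0146·49.8) = 0.1568 K/W
  R_conv,out = 1/(hA) = 1/(20.0·49.8) = 0.001004 K/W
ΣR = 0.1578 K/W
ΔT = Q·ΣR = 234 × 0.1578 = 36.93 K
Heat flows inward, so T_out = T_in + ΔT = -21.5 + 36.93 = 15.4 °C

T_out = 15.4 °C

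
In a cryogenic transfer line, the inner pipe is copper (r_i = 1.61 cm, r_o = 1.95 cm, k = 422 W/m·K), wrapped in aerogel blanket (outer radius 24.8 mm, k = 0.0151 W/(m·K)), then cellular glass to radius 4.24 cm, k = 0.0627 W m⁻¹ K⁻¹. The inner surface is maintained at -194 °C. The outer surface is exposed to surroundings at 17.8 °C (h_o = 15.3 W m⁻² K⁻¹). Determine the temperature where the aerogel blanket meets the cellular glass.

T = -64.4 °C

Treat each layer as a resistance in series:
  R'_copper = ln(0.0195/0.0161)/(2πk) = 0.1916/(2π·422) = 7.226×10^-5 m·K/W
  R'_aerogel blanket = ln(0.0248/0.0195)/(2πk) = 0.2404/(2π·0.0151) = 2.534 m·K/W
  R'_cellular glass = ln(0.0424/0.0248)/(2πk) = 0.5363/(2π·0.0627) = 1.361 m·K/W
  R'_conv,out = 1/(2πr h) = 1/(2π·0.0424·15.3) = 0.2453 m·K/W
ΣR = 7.226×10^-5 + 2.534 + 1.361 + 0.2453 = 4.140 m·K/W
Q' = ΔT/ΣR = (-194 °C − 17.8 °C)/4.140 = -51.16 W/m
From the inner boundary to the aerogel blanket/cellular glass interface, ΣR_partial = 2.534 m·K/W.
T_interface = T_in − Q'·ΣR_partial = -194 °C − (-51.16)(2.534) = -64.4 °C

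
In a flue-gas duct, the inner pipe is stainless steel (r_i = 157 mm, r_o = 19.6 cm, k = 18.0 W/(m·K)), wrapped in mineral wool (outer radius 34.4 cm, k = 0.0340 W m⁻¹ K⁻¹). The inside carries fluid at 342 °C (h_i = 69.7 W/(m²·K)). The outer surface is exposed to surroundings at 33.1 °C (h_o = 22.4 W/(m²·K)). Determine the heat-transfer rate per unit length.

Resistance network (inner→outer):
  R'_conv,in = 1/(2πr h) = 1/(2π·0.157·69.7) = 0.01454 m·K/W
  R'_stainless steel = ln(0.196/0.157)/(2πk) = 0.2219/(2π·18.0) = 0.001962 m·K/W
  R'_mineral wool = ln(0.344/0.196)/(2πk) = 0.5625/(2π·0.0340) = 2.633 m·K/W
  R'_conv,out = 1/(2πr h) = 1/(2π·0.344·22.4) = 0.02065 m·K/W
ΣR = 0.01454 + 0.001962 + 2.633 + 0.02065 = 2.670 m·K/W
Q' = ΔT/ΣR = (342 °C − 33.1 °C)/2.670 = 116 W/m

Q' = 116 W/m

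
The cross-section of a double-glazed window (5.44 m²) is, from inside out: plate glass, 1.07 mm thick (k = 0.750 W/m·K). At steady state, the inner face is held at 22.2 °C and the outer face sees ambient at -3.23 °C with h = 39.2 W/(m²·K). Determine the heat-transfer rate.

Q = 5.14 kW

Treat each layer as a resistance in series:
  R_plate glass = L/(kA) = 0.00107/(0.750·5.44) = 2.623×10^-4 K/W
  R_conv,out = 1/(hA) = 1/(39.2·5.44) = 0.004689 K/W
ΣR = 2.623×10^-4 + 0.004689 = 0.004951 K/W
Q = ΔT/ΣR = (22.2 °C − -3.23 °C)/0.004951 = 5140 W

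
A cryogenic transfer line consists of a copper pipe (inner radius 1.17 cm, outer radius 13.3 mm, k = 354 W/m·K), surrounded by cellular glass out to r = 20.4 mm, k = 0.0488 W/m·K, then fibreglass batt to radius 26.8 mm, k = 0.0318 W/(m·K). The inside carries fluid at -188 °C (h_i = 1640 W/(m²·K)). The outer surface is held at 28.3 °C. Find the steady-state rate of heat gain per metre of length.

Q' = 78.1 W/m

Series thermal resistances, inner to outer:
  R'_conv,in = 1/(2πr h) = 1/(2π·0.0117·1640) = 0.008295 m·K/W
  R'_copper = ln(0.0133/0.0117)/(2πk) = 0.1282/(2π·354) = 5.763×10^-5 m·K/W
  R'_cellular glass = ln(0.0204/0.0133)/(2πk) = 0.4278/(2π·0.0488) = 1.395 m·K/W
  R'_fibreglass batt = ln(0.0268/0.0204)/(2πk) = 0.2729/(2π·0.0318) = 1.366 m·K/W
ΣR = 0.008295 + 5.763×10^-5 + 1.395 + 1.366 = 2.769 m·K/W
Q' = ΔT/ΣR = (-188 °C − 28.3 °C)/2.769 = -78.1 W/m
(Negative Q' ⇒ heat flows inward; heat gain = 78.1 W/m.)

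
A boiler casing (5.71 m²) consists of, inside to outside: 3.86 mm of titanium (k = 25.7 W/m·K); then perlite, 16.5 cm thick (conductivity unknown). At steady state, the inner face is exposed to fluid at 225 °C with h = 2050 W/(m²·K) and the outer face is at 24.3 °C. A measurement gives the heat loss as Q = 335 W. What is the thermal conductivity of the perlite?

ΣR = ΔT/Q = |225 − 24.3|/335 = 0.5991 K/W
Known resistances:
  R_conv,in = 1/(hA) = 1/(2050·5.71) = 8.543×10^-5 K/W
  R_titanium = L/(kA) = 0.00386/(25.7·5.71) = 2.630×10^-5 K/W
R_perlite = ΣR − ΣR_known = 0.5991 − 1.117×10^-4 = 0.5990 K/W
L/(kA) = 0.5990 ⇒ k = 0.165/(0.5990·5.71) = 0.0482 W/m·K

k = 0.0482 W/m·K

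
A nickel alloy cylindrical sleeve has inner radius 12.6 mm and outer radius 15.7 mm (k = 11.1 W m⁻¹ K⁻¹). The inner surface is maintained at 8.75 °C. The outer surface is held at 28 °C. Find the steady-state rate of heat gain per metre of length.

Q' = 2πk·ΔT/ln(r₂/r₁) = 2π × 11.1 × 19.25 / ln(0.0157/0.0126) = 6100 W/m

Q' = 6100 W/m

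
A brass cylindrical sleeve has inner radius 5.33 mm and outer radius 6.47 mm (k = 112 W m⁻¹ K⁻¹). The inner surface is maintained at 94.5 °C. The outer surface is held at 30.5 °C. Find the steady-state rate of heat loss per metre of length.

Q' = 232 kW/m

Q' = 2πk·ΔT/ln(r₂/r₁) = 2π × 112 × 64 / ln(0.00647/0.00533) = 2.32×10^5 W/m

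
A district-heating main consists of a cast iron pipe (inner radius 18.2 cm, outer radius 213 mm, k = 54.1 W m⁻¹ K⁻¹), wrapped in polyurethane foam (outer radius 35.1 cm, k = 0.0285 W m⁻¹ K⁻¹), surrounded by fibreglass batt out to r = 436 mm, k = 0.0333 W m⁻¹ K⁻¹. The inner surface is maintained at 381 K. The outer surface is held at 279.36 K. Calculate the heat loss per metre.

Treat each layer as a resistance in series:
  R'_cast iron = ln(0.213/0.182)/(2πk) = 0.1573/(2π·54.1) = 4.627×10^-4 m·K/W
  R'_polyurethane foam = ln(0.351/0.213)/(2πk) = 0.4995/(2π·0.0285) = 2.789 m·K/W
  R'_fibreglass batt = ln(0.436/0.351)/(2πk) = 0.2169/(2π·0.0333) = 1.036 m·K/W
ΣR = 4.627×10^-4 + 2.789 + 1.036 = 3.825 m·K/W
Q' = ΔT/ΣR = (381 K − 279.36 K)/3.825 = 26.6 W/m

Q' = 26.6 W/m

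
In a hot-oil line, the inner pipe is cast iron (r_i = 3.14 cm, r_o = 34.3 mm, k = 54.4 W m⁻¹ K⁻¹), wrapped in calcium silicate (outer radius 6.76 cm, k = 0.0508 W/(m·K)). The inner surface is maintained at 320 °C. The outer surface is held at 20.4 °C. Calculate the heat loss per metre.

Q' = 141 W/m

Resistance network (inner→outer):
  R'_cast iron = ln(0.0343/0.0314)/(2πk) = 0.08834/(2π·54.4) = 2.584×10^-4 m·K/W
  R'_calcium silicate = ln(0.0676/0.0343)/(2πk) = 0.6785/(2π·0.0508) = 2.126 m·K/W
ΣR = 2.584×10^-4 + 2.126 = 2.126 m·K/W
Q' = ΔT/ΣR = (320 °C − 20.4 °C)/2.126 = 141 W/m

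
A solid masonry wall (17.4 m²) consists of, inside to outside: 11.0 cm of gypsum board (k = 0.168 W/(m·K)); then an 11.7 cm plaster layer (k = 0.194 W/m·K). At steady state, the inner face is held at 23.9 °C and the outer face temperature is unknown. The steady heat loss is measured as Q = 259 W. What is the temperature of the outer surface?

Series resistances:
  R_gypsum board = L/(kA) = 0.110/(0.168·17.4) = 0.03763 K/W
  R_plaster = L/(kA) = 0.117/(0.194·17.4) = 0.03466 K/W
ΣR = 0.07229 K/W
ΔT = Q·ΣR = 259 × 0.07229 = 18.72 K
Heat flows outward, so T_out = T_in − ΔT = 23.9 − 18.72 = 5.18 °C

T_out = 5.18 °C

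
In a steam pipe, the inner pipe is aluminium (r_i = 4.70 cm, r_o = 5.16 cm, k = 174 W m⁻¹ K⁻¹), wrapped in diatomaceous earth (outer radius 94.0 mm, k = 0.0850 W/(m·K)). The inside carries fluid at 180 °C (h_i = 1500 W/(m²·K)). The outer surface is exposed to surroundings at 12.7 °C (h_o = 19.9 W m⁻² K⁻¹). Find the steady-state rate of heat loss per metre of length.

Treat each layer as a resistance in series:
  R'_conv,in = 1/(2πr h) = 1/(2π·0.0470·1500) = 0.002258 m·K/W
  R'_aluminium = ln(0.0516/0.0470)/(2πk) = 0.09337/(2π·174) = 8.541×10^-5 m·K/W
  R'_diatomaceous earth = ln(0.0940/0.0516)/(2πk) = 0.5998/(2π·0.0850) = 1.123 m·K/W
  R'_conv,out = 1/(2πr h) = 1/(2π·0.0940·19.9) = 0.08508 m·K/W
ΣR = 0.002258 + 8.541×10^-5 + 1.123 + 0.08508 = 1.210 m·K/W
Q' = ΔT/ΣR = (180 °C − 12.7 °C)/1.210 = 138 W/m

Q' = 138 W/m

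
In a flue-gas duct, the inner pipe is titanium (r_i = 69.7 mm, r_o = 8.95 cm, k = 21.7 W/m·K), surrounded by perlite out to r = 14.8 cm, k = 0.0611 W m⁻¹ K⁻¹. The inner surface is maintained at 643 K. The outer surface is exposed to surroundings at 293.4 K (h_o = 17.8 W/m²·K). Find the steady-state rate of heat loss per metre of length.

Resistance network (inner→outer):
  R'_titanium = ln(0.0895/0.0697)/(2πk) = 0.2500/(2π·21.7) = 0.001834 m·K/W
  R'_perlite = ln(0.148/0.0895)/(2πk) = 0.5030/(2π·0.0611) = 1.310 m·K/W
  R'_conv,out = 1/(2πr h) = 1/(2π·0.148·17.8) = 0.06041 m·K/W
ΣR = 0.001834 + 1.310 + 0.06041 = 1.372 m·K/W
Q' = ΔT/ΣR = (643 K − 293.4 K)/1.372 = 255 W/m

Q' = 255 W/m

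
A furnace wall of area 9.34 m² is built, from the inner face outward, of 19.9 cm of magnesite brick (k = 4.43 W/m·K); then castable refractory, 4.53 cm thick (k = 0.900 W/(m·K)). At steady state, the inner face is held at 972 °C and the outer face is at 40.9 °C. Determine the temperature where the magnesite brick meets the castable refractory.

T = 533 °C

Series thermal resistances, inner to outer:
  R_magnesite brick = L/(kA) = 0.199/(4.43·9.34) = 0.004810 K/W
  R_castable refractory = L/(kA) = 0.0453/(0.900·9.34) = 0.005389 K/W
ΣR = 0.004810 + 0.005389 = 0.01020 K/W
Q = ΔT/ΣR = (972 °C − 40.9 °C)/0.01020 = 91280 W
From the inner boundary to the magnesite brick/castable refractory interface, ΣR_partial = 0.004810 K/W.
T_interface = T_in − Q·ΣR_partial = 972 °C − (91280)(0.004810) = 533 °C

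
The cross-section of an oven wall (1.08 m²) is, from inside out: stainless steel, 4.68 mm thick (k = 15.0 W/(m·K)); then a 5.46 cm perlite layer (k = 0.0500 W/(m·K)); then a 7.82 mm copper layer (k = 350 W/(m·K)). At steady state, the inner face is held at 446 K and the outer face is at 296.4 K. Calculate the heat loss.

Series thermal resistances, inner to outer:
  R_stainless steel = L/(kA) = 0.00468/(15.0·1.08) = 2.889×10^-4 K/W
  R_perlite = L/(kA) = 0.0546/(0.0500·1.08) = 1.011 K/W
  R_copper = L/(kA) = 0.00782/(350·1.08) = 2.069×10^-5 K/W
ΣR = 2.889×10^-4 + 1.011 + 2.069×10^-5 = 1.011 K/W
Q = ΔT/ΣR = (446 K − 296.4 K)/1.011 = 148 W

Q = 148 W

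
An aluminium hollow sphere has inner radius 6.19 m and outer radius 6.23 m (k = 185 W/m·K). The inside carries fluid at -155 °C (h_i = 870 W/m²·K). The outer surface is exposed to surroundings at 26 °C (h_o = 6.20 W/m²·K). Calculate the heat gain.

Q = 543 kW

Resistance network (inner→outer):
  R_conv,in = 1/(4πr²h) = 1/(4π·6.19²·870) = 2.387×10^-6 K/W
  R_aluminium = (1/6.19 − 1/6.23)/(4πk) = 0.001037/(4π·185) = 4.462×10^-7 K/W
  R_conv,out = 1/(4πr²h) = 1/(4π·6.23²·6.20) = 3.307×10^-4 K/W
ΣR = 2.387×10^-6 + 4.462×10^-7 + 3.307×10^-4 = 3.335×10^-4 K/W
Q = ΔT/ΣR = (-155 °C − 26 °C)/3.335×10^-4 = -5.43×10^5 W
(Negative Q ⇒ heat flows inward; heat gain = 5.43×10^5 W.)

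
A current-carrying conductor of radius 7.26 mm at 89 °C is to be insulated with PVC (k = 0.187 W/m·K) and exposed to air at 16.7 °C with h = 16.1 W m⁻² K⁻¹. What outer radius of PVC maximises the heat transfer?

For a cylinder, r_cr = k_ins/h = 0.187/16.1 = 0.0116 m = 1.16 cm

r_cr = 1.16 cm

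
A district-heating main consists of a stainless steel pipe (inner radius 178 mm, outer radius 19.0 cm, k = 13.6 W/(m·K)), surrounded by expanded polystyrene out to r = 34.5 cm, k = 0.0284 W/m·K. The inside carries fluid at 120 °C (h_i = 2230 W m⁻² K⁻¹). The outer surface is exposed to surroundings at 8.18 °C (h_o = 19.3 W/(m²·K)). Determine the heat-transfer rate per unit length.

Treat each layer as a resistance in series:
  R'_conv,in = 1/(2πr h) = 1/(2π·0.178·2230) = 4.010×10^-4 m·K/W
  R'_stainless steel = ln(0.190/0.178)/(2πk) = 0.06524/(2π·13.6) = 7.635×10^-4 m·K/W
  R'_expanded polystyrene = ln(0.345/0.190)/(2πk) = 0.5965/(2π·0.0284) = 3.343 m·K/W
  R'_conv,out = 1/(2πr h) = 1/(2π·0.345·19.3) = 0.02390 m·K/W
ΣR = 4.010×10^-4 + 7.635×10^-4 + 3.343 + 0.02390 = 3.368 m·K/W
Q' = ΔT/ΣR = (120 °C − 8.18 °C)/3.368 = 33.2 W/m

Q' = 33.2 W/m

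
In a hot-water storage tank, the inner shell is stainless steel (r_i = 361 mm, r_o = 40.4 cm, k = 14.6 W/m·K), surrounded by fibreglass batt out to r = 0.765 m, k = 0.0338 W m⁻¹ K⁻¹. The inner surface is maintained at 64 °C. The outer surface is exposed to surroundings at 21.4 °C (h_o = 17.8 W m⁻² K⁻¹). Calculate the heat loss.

Q = 15.4 W

Treat each layer as a resistance in series:
  R_stainless steel = (1/0.361 − 1/0.404)/(4πk) = 0.2948/(4π·14.6) = 0.001607 K/W
  R_fibreglass batt = (1/0.404 − 1/0.765)/(4πk) = 1.168/(4π·0.0338) = 2.750 K/W
  R_conv,out = 1/(4πr²h) = 1/(4π·0.765²·17.8) = 0.007639 K/W
ΣR = 0.001607 + 2.750 + 0.007639 = 2.759 K/W
Q = ΔT/ΣR = (64 °C − 21.4 °C)/2.759 = 15.4 W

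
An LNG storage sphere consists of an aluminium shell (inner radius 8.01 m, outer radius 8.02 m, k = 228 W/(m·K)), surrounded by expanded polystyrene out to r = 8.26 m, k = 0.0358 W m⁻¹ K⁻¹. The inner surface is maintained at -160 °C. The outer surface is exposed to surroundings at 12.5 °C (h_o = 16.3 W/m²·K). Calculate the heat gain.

Q = 21200 W

Treat each layer as a resistance in series:
  R_aluminium = (1/8.01 − 1/8.02)/(4πk) = 1.557×10^-4/(4π·228) = 5.433×10^-8 K/W
  R_expanded polystyrene = (1/8.02 − 1/8.26)/(4πk) = 0.003623/(4π·0.0358) = 0.008053 K/W
  R_conv,out = 1/(4πr²h) = 1/(4π·8.26²·16.3) = 7.156×10^-5 K/W
ΣR = 5.433×10^-8 + 0.008053 + 7.156×10^-5 = 0.008125 K/W
Q = ΔT/ΣR = (-160 °C − 12.5 °C)/0.008125 = -21200 W
(Negative Q ⇒ heat flows inward; heat gain = 21200 W.)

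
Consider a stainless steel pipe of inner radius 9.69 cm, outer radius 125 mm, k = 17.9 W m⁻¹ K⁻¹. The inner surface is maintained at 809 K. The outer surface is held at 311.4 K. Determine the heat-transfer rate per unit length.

Q' = 2πk·ΔT/ln(r₂/r₁) = 2π × 17.9 × 497.6 / ln(0.125/0.0969) = 2.20×10^5 W/m

Q' = 2.20×10^5 W/m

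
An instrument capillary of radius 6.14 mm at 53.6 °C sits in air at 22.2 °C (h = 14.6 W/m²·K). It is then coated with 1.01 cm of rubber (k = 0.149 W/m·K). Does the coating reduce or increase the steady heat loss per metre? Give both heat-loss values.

increases: 17.7 → 18.4 W/m

Critical radius for a cylinder: r_cr = k/h = 0.0102 m = 1.02 cm.
Outer radius after coating: r₂ = 0.00614 + 0.0101 = 0.01624 m.
r₁ < r_cr < r₂: heat loss rises to a maximum at r_cr then falls. Whether the coating helps depends on whether Q(r₂) has dropped back below Q(r₁).
Bare: R = 1/(2πr₁h) = 1.775 m·K/W; Q = 31.4/1.775 = 17.7 W/m.
Coated: R = R_cond + R_conv = 1.710 m·K/W; Q = 31.4/1.710 = 18.4 W/m.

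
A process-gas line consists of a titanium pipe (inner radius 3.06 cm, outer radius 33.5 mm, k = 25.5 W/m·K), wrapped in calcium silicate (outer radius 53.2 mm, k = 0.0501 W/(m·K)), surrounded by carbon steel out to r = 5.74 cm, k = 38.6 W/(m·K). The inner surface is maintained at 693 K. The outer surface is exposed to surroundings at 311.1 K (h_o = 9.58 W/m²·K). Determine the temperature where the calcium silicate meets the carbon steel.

T = 374 K

Treat each layer as a resistance in series:
  R'_titanium = ln(0.0335/0.0306)/(2πk) = 0.09055/(2π·25.5) = 5.651×10^-4 m·K/W
  R'_calcium silicate = ln(0.0532/0.0335)/(2πk) = 0.4625/(2π·0.0501) = 1.469 m·K/W
  R'_carbon steel = ln(0.0574/0.0532)/(2πk) = 0.07599/(2π·38.6) = 3.133×10^-4 m·K/W
  R'_conv,out = 1/(2πr h) = 1/(2π·0.0574·9.58) = 0.2894 m·K/W
ΣR = 5.651×10^-4 + 1.469 + 3.133×10^-4 + 0.2894 = 1.759 m·K/W
Q' = ΔT/ΣR = (693 K − 311.1 K)/1.759 = 217.1 W/m
From the inner boundary to the calcium silicate/carbon steel interface, ΣR_partial = 1.470 m·K/W.
T_interface = T_in − Q'·ΣR_partial = 693 K − (217.1)(1.470) = 374 K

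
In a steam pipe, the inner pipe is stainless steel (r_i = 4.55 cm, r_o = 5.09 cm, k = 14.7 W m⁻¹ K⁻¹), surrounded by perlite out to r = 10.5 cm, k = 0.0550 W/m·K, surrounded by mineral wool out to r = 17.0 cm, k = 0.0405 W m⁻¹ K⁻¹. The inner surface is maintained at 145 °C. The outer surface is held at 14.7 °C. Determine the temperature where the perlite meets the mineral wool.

Resistance network (inner→outer):
  R'_stainless steel = ln(0.0509/0.0455)/(2πk) = 0.1122/(2π·14.7) = 0.001214 m·K/W
  R'_perlite = ln(0.105/0.0509)/(2πk) = 0.7241/(2π·0.0550) = 2.095 m·K/W
  R'_mineral wool = ln(0.170/0.105)/(2πk) = 0.4818/(2π·0.0405) = 1.894 m·K/W
ΣR = 0.001214 + 2.095 + 1.894 = 3.990 m·K/W
Q' = ΔT/ΣR = (145 °C − 14.7 °C)/3.990 = 32.66 W/m
From the inner boundary to the perlite/mineral wool interface, ΣR_partial = 2.096 m·K/W.
T_interface = T_in − Q'·ΣR_partial = 145 °C − (32.66)(2.096) = 76.5 °C

T = 76.5 °C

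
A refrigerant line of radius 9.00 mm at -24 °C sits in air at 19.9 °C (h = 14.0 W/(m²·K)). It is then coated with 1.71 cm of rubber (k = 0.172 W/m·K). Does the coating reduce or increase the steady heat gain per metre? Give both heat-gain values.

reduces: 34.8 → 30.9 W/m

Critical radius for a cylinder: r_cr = k/h = 0.0123 m = 1.23 cm.
Outer radius after coating: r₂ = 0.00900 + 0.0171 = 0.02610 m.
r₁ < r_cr < r₂: heat gain rises to a maximum at r_cr then falls. Whether the coating helps depends on whether Q(r₂) has dropped back below Q(r₁).
Bare: R = 1/(2πr₁h) = 1.263 m·K/W; Q = 43.9/1.263 = 34.8 W/m.
Coated: R = R_cond + R_conv = 1.421 m·K/W; Q = 43.9/1.421 = 30.9 W/m.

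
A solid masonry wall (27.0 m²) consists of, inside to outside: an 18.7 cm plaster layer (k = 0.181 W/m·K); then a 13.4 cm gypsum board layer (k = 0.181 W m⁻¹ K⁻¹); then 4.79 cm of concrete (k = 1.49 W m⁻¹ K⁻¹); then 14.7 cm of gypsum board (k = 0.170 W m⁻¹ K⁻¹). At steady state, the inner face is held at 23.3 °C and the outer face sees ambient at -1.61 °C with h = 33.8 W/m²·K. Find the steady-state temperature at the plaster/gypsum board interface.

Series thermal resistances, inner to outer:
  R_plaster = L/(kA) = 0.187/(0.181·27.0) = 0.03826 K/W
  R_gypsum board = L/(kA) = 0.134/(0.181·27.0) = 0.02742 K/W
  R_concrete = L/(kA) = 0.0479/(1.49·27.0) = 0.001191 K/W
  R_gypsum board = L/(kA) = 0.147/(0.170·27.0) = 0.03203 K/W
  R_conv,out = 1/(hA) = 1/(33.8·27.0) = 0.001096 K/W
ΣR = 0.03826 + 0.02742 + 0.001191 + 0.03203 + 0.001096 = 0.1000 K/W
Q = ΔT/ΣR = (23.3 °C − -1.61 °C)/0.1000 = 249.1 W
From the inner boundary to the plaster/gypsum board interface, ΣR_partial = 0.03826 K/W.
T_interface = T_in − Q·ΣR_partial = 23.3 °C − (249.1)(0.03826) = 13.8 °C

T = 13.8 °C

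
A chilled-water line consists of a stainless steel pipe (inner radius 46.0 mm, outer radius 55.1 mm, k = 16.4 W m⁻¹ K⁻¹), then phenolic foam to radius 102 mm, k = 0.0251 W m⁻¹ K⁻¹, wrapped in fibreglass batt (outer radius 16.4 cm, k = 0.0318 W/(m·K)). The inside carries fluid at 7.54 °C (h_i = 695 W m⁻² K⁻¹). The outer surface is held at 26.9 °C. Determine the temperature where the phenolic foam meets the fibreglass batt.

T = 19.6 °C

Series thermal resistances, inner to outer:
  R'_conv,in = 1/(2πr h) = 1/(2π·0.0460·695) = 0.004978 m·K/W
  R'_stainless steel = ln(0.0551/0.0460)/(2πk) = 0.1805/(2π·16.4) = 0.001752 m·K/W
  R'_phenolic foam = ln(0.102/0.0551)/(2πk) = 0.6158/(2π·0.0251) = 3.905 m·K/W
  R'_fibreglass batt = ln(0.164/0.102)/(2πk) = 0.4749/(2π·0.0318) = 2.377 m·K/W
ΣR = 0.004978 + 0.001752 + 3.905 + 2.377 = 6.289 m·K/W
Q' = ΔT/ΣR = (7.54 °C − 26.9 °C)/6.289 = -3.078 W/m
From the inner boundary to the phenolic foam/fibreglass batt interface, ΣR_partial = 3.912 m·K/W.
T_interface = T_in − Q'·ΣR_partial = 7.54 °C − (-3.078)(3.912) = 19.6 °C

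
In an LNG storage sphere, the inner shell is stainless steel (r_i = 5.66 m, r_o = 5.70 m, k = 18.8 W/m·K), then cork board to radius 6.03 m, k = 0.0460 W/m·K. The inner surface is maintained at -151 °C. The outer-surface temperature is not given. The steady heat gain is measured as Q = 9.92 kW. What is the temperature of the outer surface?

Sum the resistances:
  R_stainless steel = (1/5.66 − 1/5.70)/(4πk) = 0.001240/(4π·18.8) = 5.248×10^-6 K/W
  R_cork board = (1/5.70 − 1/6.03)/(4πk) = 0.009601/(4π·0.0460) = 0.01661 K/W
ΣR = 0.01661 K/W
ΔT = Q·ΣR = 9920 × 0.01661 = 164.8 K
Heat flows inward, so T_out = T_in + ΔT = -151 + 164.8 = 13.8 °C

T_out = 13.8 °C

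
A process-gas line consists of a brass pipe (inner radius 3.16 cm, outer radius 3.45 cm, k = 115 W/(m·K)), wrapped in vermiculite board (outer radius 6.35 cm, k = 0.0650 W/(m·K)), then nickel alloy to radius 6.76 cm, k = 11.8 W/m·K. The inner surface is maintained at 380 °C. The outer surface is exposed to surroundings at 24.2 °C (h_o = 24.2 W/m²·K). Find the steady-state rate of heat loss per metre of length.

Q' = 223 W/m

Resistance network (inner→outer):
  R'_brass = ln(0.0345/0.0316)/(2πk) = 0.08780/(2π·115) = 1.215×10^-4 m·K/W
  R'_vermiculite board = ln(0.0635/0.0345)/(2πk) = 0.6101/(2π·0.0650) = 1.494 m·K/W
  R'_nickel alloy = ln(0.0676/0.0635)/(2πk) = 0.06257/(2π·11.8) = 8.439×10^-4 m·K/W
  R'_conv,out = 1/(2πr h) = 1/(2π·0.0676·24.2) = 0.09729 m·K/W
ΣR = 1.215×10^-4 + 1.494 + 8.439×10^-4 + 0.09729 = 1.592 m·K/W
Q' = ΔT/ΣR = (380 °C − 24.2 °C)/1.592 = 223 W/m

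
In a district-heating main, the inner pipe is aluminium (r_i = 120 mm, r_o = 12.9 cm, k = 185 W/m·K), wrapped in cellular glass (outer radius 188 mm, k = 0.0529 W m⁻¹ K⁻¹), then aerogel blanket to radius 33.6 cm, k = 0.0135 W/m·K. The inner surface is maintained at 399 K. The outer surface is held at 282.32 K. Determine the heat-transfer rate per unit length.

Q' = 14.6 W/m

Resistance network (inner→outer):
  R'_aluminium = ln(0.129/0.120)/(2πk) = 0.07232/(2π·185) = 6.222×10^-5 m·K/W
  R'_cellular glass = ln(0.188/0.129)/(2πk) = 0.3766/(2π·0.0529) = 1.133 m·K/W
  R'_aerogel blanket = ln(0.336/0.188)/(2πk) = 0.5807/(2π·0.0135) = 6.846 m·K/W
ΣR = 6.222×10^-5 + 1.133 + 6.846 = 7.979 m·K/W
Q' = ΔT/ΣR = (399 K − 282.32 K)/7.979 = 14.6 W/m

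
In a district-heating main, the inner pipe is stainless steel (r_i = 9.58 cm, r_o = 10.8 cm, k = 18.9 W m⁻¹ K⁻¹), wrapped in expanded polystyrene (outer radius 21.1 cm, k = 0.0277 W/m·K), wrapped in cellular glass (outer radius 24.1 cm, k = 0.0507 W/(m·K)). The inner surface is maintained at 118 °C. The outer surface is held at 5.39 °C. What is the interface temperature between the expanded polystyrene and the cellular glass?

T = 16.4 °C

Resistance network (inner→outer):
  R'_stainless steel = ln(0.108/0.0958)/(2πk) = 0.1199/(2π·18.9) = 0.001009 m·K/W
  R'_expanded polystyrene = ln(0.211/0.108)/(2πk) = 0.6697/(2π·0.0277) = 3.848 m·K/W
  R'_cellular glass = ln(0.241/0.211)/(2πk) = 0.1329/(2π·0.0507) = 0.4173 m·K/W
ΣR = 0.001009 + 3.848 + 0.4173 = 4.266 m·K/W
Q' = ΔT/ΣR = (118 °C − 5.39 °C)/4.266 = 26.40 W/m
From the inner boundary to the expanded polystyrene/cellular glass interface, ΣR_partial = 3.849 m·K/W.
T_interface = T_in − Q'·ΣR_partial = 118 °C − (26.40)(3.849) = 16.4 °C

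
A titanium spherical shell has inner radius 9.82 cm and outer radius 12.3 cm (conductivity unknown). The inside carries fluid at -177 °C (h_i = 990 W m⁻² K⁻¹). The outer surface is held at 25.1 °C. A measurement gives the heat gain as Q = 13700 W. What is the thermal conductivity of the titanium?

k = 25.5 W/m·K

ΣR = ΔT/Q = |-177 − 25.1|/13700 = 0.01475 K/W
Known resistances:
  R_conv,in = 1/(4πr²h) = 1/(4π·0.0982²·990) = 0.008336 K/W
R_titanium = ΣR − ΣR_known = 0.01475 − 0.008336 = 0.006414 K/W
(1/r₁−1/r₂)/(4πk) = 0.006414 ⇒ k = 2.053/(4π·0.006414) = 25.5 W/m·K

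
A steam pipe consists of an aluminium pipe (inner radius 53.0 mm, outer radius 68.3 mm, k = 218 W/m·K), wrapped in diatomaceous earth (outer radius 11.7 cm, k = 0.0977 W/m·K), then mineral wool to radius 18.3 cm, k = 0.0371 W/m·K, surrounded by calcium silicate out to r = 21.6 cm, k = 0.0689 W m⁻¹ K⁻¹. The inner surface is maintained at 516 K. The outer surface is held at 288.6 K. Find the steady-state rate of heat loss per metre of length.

Treat each layer as a resistance in series:
  R'_aluminium = ln(0.0683/0.0530)/(2πk) = 0.2536/(2π·218) = 1.852×10^-4 m·K/W
  R'_diatomaceous earth = ln(0.117/0.0683)/(2πk) = 0.5383/(2π·0.0977) = 0.8768 m·K/W
  R'_mineral wool = ln(0.183/0.117)/(2πk) = 0.4473/(2π·0.0371) = 1.919 m·K/W
  R'_calcium silicate = ln(0.216/0.183)/(2πk) = 0.1658/(2π·0.0689) = 0.3830 m·K/W
ΣR = 1.852×10^-4 + 0.8768 + 1.919 + 0.3830 = 3.179 m·K/W
Q' = ΔT/ΣR = (516 K − 288.6 K)/3.179 = 71.5 W/m

Q' = 71.5 W/m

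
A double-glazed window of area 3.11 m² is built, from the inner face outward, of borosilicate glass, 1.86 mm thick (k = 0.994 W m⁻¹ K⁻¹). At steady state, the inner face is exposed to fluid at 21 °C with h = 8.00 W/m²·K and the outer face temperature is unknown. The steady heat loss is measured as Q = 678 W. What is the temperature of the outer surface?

T_out = -6.66 °C

Sum the resistances:
  R_conv,in = 1/(hA) = 1/(8.00·3.11) = 0.04019 K/W
  R_borosilicate glass = L/(kA) = 0.00186/(0.994·3.11) = 6.017×10^-4 K/W
ΣR = 0.04079 K/W
ΔT = Q·ΣR = 678 × 0.04079 = 27.66 K
Heat flows outward, so T_out = T_in − ΔT = 21 − 27.66 = -6.66 °C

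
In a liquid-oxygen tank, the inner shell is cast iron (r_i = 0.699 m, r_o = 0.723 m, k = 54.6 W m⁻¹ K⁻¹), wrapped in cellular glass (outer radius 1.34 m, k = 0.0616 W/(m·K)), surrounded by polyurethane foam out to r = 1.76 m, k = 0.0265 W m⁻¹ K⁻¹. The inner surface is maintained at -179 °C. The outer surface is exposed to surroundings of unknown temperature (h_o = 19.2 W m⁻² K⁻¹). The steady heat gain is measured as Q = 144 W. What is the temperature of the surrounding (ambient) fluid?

Series resistances:
  R_cast iron = (1/0.699 − 1/0.723)/(4πk) = 0.04749/(4π·54.6) = 6.921×10^-5 K/W
  R_cellular glass = (1/0.723 − 1/1.34)/(4πk) = 0.6369/(4π·0.0616) = 0.8227 K/W
  R_polyurethane foam = (1/1.34 − 1/1.76)/(4πk) = 0.1781/(4π·0.0265) = 0.5348 K/W
  R_conv,out = 1/(4πr²h) = 1/(4π·1.76²·19.2) = 0.001338 K/W
ΣR = 1.359 K/W
ΔT = Q·ΣR = 144 × 1.359 = 195.7 K
Heat flows inward, so T_out = T_in + ΔT = -179 + 195.7 = 16.7 °C

T_out = 16.7 °C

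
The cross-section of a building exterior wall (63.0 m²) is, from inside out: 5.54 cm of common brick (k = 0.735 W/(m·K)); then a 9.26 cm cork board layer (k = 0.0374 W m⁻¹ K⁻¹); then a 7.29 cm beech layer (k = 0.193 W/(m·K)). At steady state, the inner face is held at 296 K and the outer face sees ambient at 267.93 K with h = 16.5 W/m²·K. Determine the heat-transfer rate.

Q = 592 W

Resistance network (inner→outer):
  R_common brick = L/(kA) = 0.0554/(0.735·63.0) = 0.001196 K/W
  R_cork board = L/(kA) = 0.0926/(0.0374·63.0) = 0.03930 K/W
  R_beech = L/(kA) = 0.0729/(0.193·63.0) = 0.005996 K/W
  R_conv,out = 1/(hA) = 1/(16.5·63.0) = 9.620×10^-4 K/W
ΣR = 0.001196 + 0.03930 + 0.005996 + 9.620×10^-4 = 0.04745 K/W
Q = ΔT/ΣR = (296 K − 267.93 K)/0.04745 = 592 W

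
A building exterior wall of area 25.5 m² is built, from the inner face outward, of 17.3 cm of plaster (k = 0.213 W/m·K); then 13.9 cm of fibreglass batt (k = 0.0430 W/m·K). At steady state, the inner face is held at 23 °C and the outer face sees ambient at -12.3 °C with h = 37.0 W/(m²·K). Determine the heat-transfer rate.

Q = 221 W

Series thermal resistances, inner to outer:
  R_plaster = L/(kA) = 0.173/(0.213·25.5) = 0.03185 K/W
  R_fibreglass batt = L/(kA) = 0.139/(0.0430·25.5) = 0.1268 K/W
  R_conv,out = 1/(hA) = 1/(37.0·25.5) = 0.001060 K/W
ΣR = 0.03185 + 0.1268 + 0.001060 = 0.1597 K/W
Q = ΔT/ΣR = (23 °C − -12.3 °C)/0.1597 = 221 W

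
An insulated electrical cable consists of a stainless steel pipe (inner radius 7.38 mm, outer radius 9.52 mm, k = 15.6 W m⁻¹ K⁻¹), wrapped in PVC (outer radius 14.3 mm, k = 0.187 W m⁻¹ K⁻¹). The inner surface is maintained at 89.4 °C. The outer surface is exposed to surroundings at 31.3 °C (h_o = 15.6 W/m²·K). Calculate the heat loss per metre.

Q' = 54.7 W/m

Series thermal resistances, inner to outer:
  R'_stainless steel = ln(0.00952/0.00738)/(2πk) = 0.2546/(2π·15.6) = 0.002598 m·K/W
  R'_PVC = ln(0.0143/0.00952)/(2πk) = 0.4069/(2π·0.187) = 0.3463 m·K/W
  R'_conv,out = 1/(2πr h) = 1/(2π·0.0143·15.6) = 0.7134 m·K/W
ΣR = 0.002598 + 0.3463 + 0.7134 = 1.062 m·K/W
Q' = ΔT/ΣR = (89.4 °C − 31.3 °C)/1.062 = 54.7 W/m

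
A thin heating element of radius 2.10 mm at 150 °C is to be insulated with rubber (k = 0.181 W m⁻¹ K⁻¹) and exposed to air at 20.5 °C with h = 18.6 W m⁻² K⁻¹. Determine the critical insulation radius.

r_cr = 0.973 cm

For a cylinder, r_cr = k_ins/h = 0.181/18.6 = 0.00973 m = 0.973 cm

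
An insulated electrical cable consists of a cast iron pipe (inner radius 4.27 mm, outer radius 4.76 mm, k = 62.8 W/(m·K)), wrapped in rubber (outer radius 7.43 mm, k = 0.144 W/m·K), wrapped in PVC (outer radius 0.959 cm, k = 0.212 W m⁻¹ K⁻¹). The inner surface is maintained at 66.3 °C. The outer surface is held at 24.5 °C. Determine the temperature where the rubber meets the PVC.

Resistance network (inner→outer):
  R'_cast iron = ln(0.00476/0.00427)/(2πk) = 0.1086/(2π·62.8) = 2.753×10^-4 m·K/W
  R'_rubber = ln(0.00743/0.00476)/(2πk) = 0.4453/(2π·0.144) = 0.4921 m·K/W
  R'_PVC = ln(0.00959/0.00743)/(2πk) = 0.2552/(2π·0.212) = 0.1916 m·K/W
ΣR = 2.753×10^-4 + 0.4921 + 0.1916 = 0.6840 m·K/W
Q' = ΔT/ΣR = (66.3 °C − 24.5 °C)/0.6840 = 61.11 W/m
From the inner boundary to the rubber/PVC interface, ΣR_partial = 0.4924 m·K/W.
T_interface = T_in − Q'·ΣR_partial = 66.3 °C − (61.11)(0.4924) = 36.2 °C

T = 36.2 °C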